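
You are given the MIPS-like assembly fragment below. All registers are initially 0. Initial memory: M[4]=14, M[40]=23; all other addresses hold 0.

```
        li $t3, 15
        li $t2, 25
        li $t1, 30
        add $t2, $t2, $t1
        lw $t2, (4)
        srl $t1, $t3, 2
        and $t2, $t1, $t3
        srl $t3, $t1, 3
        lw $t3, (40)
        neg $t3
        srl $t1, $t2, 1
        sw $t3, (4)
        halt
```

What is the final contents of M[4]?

li $t3, 15 → $t3=15
li $t2, 25 → $t2=25
li $t1, 30 → $t1=30
add $t2, $t2, $t1 → $t2=25+30=55
lw $t2, (4) → $t2=M[4]=14
srl $t1, $t3, 2 → $t1=15>>2=3
and $t2, $t1, $t3 → $t2=3&15=3
srl $t3, $t1, 3 → $t3=3>>3=0
lw $t3, (40) → $t3=M[40]=23
neg $t3 → $t3=-(23)=-23
srl $t1, $t2, 1 → $t1=3>>1=1
sw $t3, (4) → M[4]=-23
halt.

-23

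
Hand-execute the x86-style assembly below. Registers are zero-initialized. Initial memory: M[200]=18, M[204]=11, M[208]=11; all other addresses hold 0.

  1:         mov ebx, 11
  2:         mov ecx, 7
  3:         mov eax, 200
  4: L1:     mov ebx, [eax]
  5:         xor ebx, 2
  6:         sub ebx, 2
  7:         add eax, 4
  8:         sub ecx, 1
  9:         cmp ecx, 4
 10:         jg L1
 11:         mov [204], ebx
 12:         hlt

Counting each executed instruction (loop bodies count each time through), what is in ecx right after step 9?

6

ebx=11
ecx=7
eax=200
ebx=M[200]=18
ebx=18^2=16
ebx=16-2=14
eax=200+4=204
ecx=7-1=6
cmp ecx, 4  (cmp 6,4)
After step 9: ecx = 6.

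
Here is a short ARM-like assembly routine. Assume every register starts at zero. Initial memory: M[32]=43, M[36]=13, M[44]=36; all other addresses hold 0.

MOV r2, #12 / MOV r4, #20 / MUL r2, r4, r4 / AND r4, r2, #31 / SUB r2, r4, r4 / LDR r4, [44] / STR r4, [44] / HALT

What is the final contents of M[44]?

36

r2=12
r4=20
r2=20*20=400
r4=400&31=16
r2=16-16=0
r4=M[44]=36
STR r4, [44] → M[44]=36
halt.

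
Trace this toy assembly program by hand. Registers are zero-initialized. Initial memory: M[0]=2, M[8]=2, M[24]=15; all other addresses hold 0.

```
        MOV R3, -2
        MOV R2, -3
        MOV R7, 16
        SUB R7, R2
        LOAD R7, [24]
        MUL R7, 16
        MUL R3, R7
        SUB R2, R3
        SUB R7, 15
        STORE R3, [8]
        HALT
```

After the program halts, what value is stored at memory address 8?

-480

MOV R3, -2 → R3=-2
MOV R2, -3 → R2=-3
MOV R7, 16 → R7=16
SUB R7, R2 → R7=16-(-3)=19
LOAD R7, [24] → R7=M[24]=15
MUL R7, 16 → R7=15*16=240
MUL R3, R7 → R3=(-2)*240=-480
SUB R2, R3 → R2=(-3)-(-480)=477
SUB R7, 15 → R7=240-15=225
STORE R3, [8] → M[8]=-480
halt.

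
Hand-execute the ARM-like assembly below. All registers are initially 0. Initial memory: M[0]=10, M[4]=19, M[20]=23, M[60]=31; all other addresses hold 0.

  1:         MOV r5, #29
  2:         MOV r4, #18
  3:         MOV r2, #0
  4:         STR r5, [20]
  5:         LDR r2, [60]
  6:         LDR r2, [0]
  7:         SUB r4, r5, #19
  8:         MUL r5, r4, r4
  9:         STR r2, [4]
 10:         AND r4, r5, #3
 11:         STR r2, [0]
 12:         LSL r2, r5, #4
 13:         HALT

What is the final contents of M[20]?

29

after MOV r5, #29: r5=29
after MOV r4, #18: r4=18
after MOV r2, #0: r2=0
STR r5, [20] → M[20]=29
after LDR r2, [60]: r2=M[60]=31
after LDR r2, [0]: r2=M[0]=10
after SUB r4, r5, #19: r4=29-19=10
after MUL r5, r4, r4: r5=10*10=100
STR r2, [4] → M[4]=10
after AND r4, r5, #3: r4=100&3=0
STR r2, [0] → M[0]=10
after LSL r2, r5, #4: r2=100<<4=1600
halt.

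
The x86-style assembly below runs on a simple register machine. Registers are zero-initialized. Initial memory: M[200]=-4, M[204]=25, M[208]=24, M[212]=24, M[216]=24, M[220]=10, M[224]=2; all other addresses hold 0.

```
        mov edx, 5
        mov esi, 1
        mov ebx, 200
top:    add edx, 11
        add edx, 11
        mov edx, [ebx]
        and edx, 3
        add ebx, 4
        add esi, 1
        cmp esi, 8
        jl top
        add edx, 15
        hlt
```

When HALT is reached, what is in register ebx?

228

edx=5
esi=1
ebx=200
edx=5+11=16
edx=16+11=27
edx=M[200]=-4
edx=(-4)&3=0
ebx=200+4=204
esi=1+1=2
cmp esi, 8  (cmp 2,8)
jl top: taken
edx=0+11=11
edx=11+11=22
edx=M[204]=25
edx=25&3=1
ebx=204+4=208
esi=2+1=3
cmp esi, 8  (cmp 3,8)
jl top: taken
edx=1+11=12
edx=12+11=23
edx=M[208]=24
edx=24&3=0
ebx=208+4=212
esi=3+1=4
cmp esi, 8  (cmp 4,8)
jl top: taken
edx=0+11=11
edx=11+11=22
edx=M[212]=24
edx=24&3=0
ebx=212+4=216
esi=4+1=5
cmp esi, 8  (cmp 5,8)
jl top: taken
edx=0+11=11
edx=11+11=22
edx=M[216]=24
edx=24&3=0
ebx=216+4=220
esi=5+1=6
cmp esi, 8  (cmp 6,8)
jl top: taken
edx=0+11=11
edx=11+11=22
edx=M[220]=10
edx=10&3=2
ebx=220+4=224
esi=6+1=7
cmp esi, 8  (cmp 7,8)
jl top: taken
edx=2+11=13
edx=13+11=24
edx=M[224]=2
edx=2&3=2
ebx=224+4=228
esi=7+1=8
cmp esi, 8  (cmp 8,8)
jl top: not taken
edx=2+15=17
halt.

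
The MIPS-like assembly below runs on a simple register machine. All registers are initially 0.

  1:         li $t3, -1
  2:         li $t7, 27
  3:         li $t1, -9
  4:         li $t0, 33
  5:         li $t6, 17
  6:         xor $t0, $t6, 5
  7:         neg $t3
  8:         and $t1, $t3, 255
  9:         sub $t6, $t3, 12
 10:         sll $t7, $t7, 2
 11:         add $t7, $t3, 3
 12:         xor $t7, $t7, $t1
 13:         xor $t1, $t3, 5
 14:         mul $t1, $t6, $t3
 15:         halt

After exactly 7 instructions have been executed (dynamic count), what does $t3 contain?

li $t3, -1 → $t3=-1
li $t7, 27 → $t7=27
li $t1, -9 → $t1=-9
li $t0, 33 → $t0=33
li $t6, 17 → $t6=17
xor $t0, $t6, 5 → $t0=17^5=20
neg $t3 → $t3=-(-1)=1
After step 7: $t3 = 1.

1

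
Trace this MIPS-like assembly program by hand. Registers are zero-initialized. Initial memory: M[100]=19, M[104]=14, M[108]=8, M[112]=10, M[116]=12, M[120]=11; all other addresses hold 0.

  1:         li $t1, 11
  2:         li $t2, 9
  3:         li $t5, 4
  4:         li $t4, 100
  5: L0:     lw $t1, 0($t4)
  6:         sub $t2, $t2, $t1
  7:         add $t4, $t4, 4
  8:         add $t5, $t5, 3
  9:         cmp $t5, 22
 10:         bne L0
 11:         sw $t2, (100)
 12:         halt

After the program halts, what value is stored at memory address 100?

after li $t1, 11: $t1=11
after li $t2, 9: $t2=9
after li $t5, 4: $t5=4
after li $t4, 100: $t4=100
after lw $t1, 0($t4): $t1=M[100]=19
after sub $t2, $t2, $t1: $t2=9-19=-10
after add $t4, $t4, 4: $t4=100+4=104
after add $t5, $t5, 3: $t5=4+3=7
cmp $t5, 22  (cmp 7,22)
bne L0: taken
after lw $t1, 0($t4): $t1=M[104]=14
after sub $t2, $t2, $t1: $t2=(-10)-14=-24
after add $t4, $t4, 4: $t4=104+4=108
after add $t5, $t5, 3: $t5=7+3=10
cmp $t5, 22  (cmp 10,22)
bne L0: taken
after lw $t1, 0($t4): $t1=M[108]=8
after sub $t2, $t2, $t1: $t2=(-24)-8=-32
after add $t4, $t4, 4: $t4=108+4=112
after add $t5, $t5, 3: $t5=10+3=13
cmp $t5, 22  (cmp 13,22)
bne L0: taken
after lw $t1, 0($t4): $t1=M[112]=10
after sub $t2, $t2, $t1: $t2=(-32)-10=-42
after add $t4, $t4, 4: $t4=112+4=116
after add $t5, $t5, 3: $t5=13+3=16
cmp $t5, 22  (cmp 16,22)
bne L0: taken
after lw $t1, 0($t4): $t1=M[116]=12
after sub $t2, $t2, $t1: $t2=(-42)-12=-54
after add $t4, $t4, 4: $t4=116+4=120
after add $t5, $t5, 3: $t5=16+3=19
cmp $t5, 22  (cmp 19,22)
bne L0: taken
after lw $t1, 0($t4): $t1=M[120]=11
after sub $t2, $t2, $t1: $t2=(-54)-11=-65
after add $t4, $t4, 4: $t4=120+4=124
after add $t5, $t5, 3: $t5=19+3=22
cmp $t5, 22  (cmp 22,22)
bne L0: not taken
sw $t2, (100) → M[100]=-65
halt.

-65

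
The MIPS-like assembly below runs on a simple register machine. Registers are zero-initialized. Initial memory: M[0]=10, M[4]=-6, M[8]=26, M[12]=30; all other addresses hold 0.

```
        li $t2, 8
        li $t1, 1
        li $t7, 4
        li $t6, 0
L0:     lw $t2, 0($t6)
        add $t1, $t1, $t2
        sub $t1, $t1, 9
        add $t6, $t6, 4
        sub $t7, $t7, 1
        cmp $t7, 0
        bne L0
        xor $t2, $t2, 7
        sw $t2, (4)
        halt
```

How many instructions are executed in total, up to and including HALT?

35

after li $t2, 8: $t2=8
after li $t1, 1: $t1=1
after li $t7, 4: $t7=4
after li $t6, 0: $t6=0
after lw $t2, 0($t6): $t2=M[0]=10
after add $t1, $t1, $t2: $t1=1+10=11
after sub $t1, $t1, 9: $t1=11-9=2
after add $t6, $t6, 4: $t6=0+4=4
after sub $t7, $t7, 1: $t7=4-1=3
cmp $t7, 0  (cmp 3,0)
bne L0: taken
after lw $t2, 0($t6): $t2=M[4]=-6
after add $t1, $t1, $t2: $t1=2+(-6)=-4
after sub $t1, $t1, 9: $t1=(-4)-9=-13
after add $t6, $t6, 4: $t6=4+4=8
after sub $t7, $t7, 1: $t7=3-1=2
cmp $t7, 0  (cmp 2,0)
bne L0: taken
after lw $t2, 0($t6): $t2=M[8]=26
after add $t1, $t1, $t2: $t1=(-13)+26=13
after sub $t1, $t1, 9: $t1=13-9=4
after add $t6, $t6, 4: $t6=8+4=12
after sub $t7, $t7, 1: $t7=2-1=1
cmp $t7, 0  (cmp 1,0)
bne L0: taken
after lw $t2, 0($t6): $t2=M[12]=30
after add $t1, $t1, $t2: $t1=4+30=34
after sub $t1, $t1, 9: $t1=34-9=25
after add $t6, $t6, 4: $t6=12+4=16
after sub $t7, $t7, 1: $t7=1-1=0
cmp $t7, 0  (cmp 0,0)
bne L0: not taken
after xor $t2, $t2, 7: $t2=30^7=25
sw $t2, (4) → M[4]=25
halt.
Total executed instructions: 35.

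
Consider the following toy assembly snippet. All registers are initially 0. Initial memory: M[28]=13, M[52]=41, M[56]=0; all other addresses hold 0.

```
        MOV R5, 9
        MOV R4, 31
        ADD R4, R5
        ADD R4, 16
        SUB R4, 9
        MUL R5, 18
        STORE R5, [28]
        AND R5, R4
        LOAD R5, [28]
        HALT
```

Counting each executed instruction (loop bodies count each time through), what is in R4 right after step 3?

40

R5=9
R4=31
R4=31+9=40
After step 3: R4 = 40.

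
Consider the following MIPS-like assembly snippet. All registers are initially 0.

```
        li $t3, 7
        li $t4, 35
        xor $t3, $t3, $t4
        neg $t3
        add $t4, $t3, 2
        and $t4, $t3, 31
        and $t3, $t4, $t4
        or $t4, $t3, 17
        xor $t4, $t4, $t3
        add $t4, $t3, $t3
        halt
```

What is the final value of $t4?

$t3=7
$t4=35
$t3=7^35=36
$t3=-(36)=-36
$t4=(-36)+2=-34
$t4=(-36)&31=28
$t3=28&28=28
$t4=28|17=29
$t4=29^28=1
$t4=28+28=56
halt.

56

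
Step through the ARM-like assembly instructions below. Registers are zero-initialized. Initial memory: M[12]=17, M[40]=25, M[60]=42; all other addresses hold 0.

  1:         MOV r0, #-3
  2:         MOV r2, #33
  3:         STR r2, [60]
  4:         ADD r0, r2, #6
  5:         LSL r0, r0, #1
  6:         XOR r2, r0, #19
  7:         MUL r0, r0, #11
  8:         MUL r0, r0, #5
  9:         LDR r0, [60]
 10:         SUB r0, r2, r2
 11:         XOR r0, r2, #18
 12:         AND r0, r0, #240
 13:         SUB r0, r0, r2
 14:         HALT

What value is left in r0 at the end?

r0=-3
r2=33
STR r2, [60] → M[60]=33
r0=33+6=39
r0=39<<1=78
r2=78^19=93
r0=78*11=858
r0=858*5=4290
r0=M[60]=33
r0=93-93=0
r0=93^18=79
r0=79&240=64
r0=64-93=-29
halt.

-29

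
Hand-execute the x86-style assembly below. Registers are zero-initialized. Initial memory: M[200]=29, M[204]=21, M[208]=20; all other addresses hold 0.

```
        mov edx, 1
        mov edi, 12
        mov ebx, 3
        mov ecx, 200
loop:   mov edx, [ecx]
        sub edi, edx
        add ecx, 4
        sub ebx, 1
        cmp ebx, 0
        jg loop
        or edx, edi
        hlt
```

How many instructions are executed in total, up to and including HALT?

24

after mov edx, 1: edx=1
after mov edi, 12: edi=12
after mov ebx, 3: ebx=3
after mov ecx, 200: ecx=200
after mov edx, [ecx]: edx=M[200]=29
after sub edi, edx: edi=12-29=-17
after add ecx, 4: ecx=200+4=204
after sub ebx, 1: ebx=3-1=2
cmp ebx, 0  (cmp 2,0)
jg loop: taken
after mov edx, [ecx]: edx=M[204]=21
after sub edi, edx: edi=(-17)-21=-38
after add ecx, 4: ecx=204+4=208
after sub ebx, 1: ebx=2-1=1
cmp ebx, 0  (cmp 1,0)
jg loop: taken
after mov edx, [ecx]: edx=M[208]=20
after sub edi, edx: edi=(-38)-20=-58
after add ecx, 4: ecx=208+4=212
after sub ebx, 1: ebx=1-1=0
cmp ebx, 0  (cmp 0,0)
jg loop: not taken
after or edx, edi: edx=20|(-58)=-42
halt.
Total executed instructions: 24.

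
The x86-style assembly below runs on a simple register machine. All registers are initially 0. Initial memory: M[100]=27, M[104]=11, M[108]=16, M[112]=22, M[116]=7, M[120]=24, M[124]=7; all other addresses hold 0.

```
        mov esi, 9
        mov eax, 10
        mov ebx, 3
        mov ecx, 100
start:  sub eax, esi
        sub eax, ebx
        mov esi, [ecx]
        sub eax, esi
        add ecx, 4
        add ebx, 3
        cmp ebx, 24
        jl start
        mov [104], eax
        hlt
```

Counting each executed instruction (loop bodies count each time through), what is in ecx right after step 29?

112

esi=9
eax=10
ebx=3
ecx=100
eax=10-9=1
eax=1-3=-2
esi=M[100]=27
eax=(-2)-27=-29
ecx=100+4=104
ebx=3+3=6
cmp ebx, 24  (cmp 6,24)
jl start: taken
eax=(-29)-27=-56
eax=(-56)-6=-62
esi=M[104]=11
eax=(-62)-11=-73
ecx=104+4=108
ebx=6+3=9
cmp ebx, 24  (cmp 9,24)
jl start: taken
eax=(-73)-11=-84
eax=(-84)-9=-93
esi=M[108]=16
eax=(-93)-16=-109
ecx=108+4=112
ebx=9+3=12
cmp ebx, 24  (cmp 12,24)
jl start: taken
eax=(-109)-16=-125
After step 29: ecx = 112.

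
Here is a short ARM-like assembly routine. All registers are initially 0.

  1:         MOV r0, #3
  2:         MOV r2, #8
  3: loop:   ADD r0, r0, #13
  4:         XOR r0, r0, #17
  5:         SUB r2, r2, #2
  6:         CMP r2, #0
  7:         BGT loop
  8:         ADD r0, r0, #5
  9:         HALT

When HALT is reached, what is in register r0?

r0=3
r2=8
r0=3+13=16
r0=16^17=1
r2=8-2=6
CMP r2, #0  (cmp 6,0)
BGT loop: taken
r0=1+13=14
r0=14^17=31
r2=6-2=4
CMP r2, #0  (cmp 4,0)
BGT loop: taken
r0=31+13=44
r0=44^17=61
r2=4-2=2
CMP r2, #0  (cmp 2,0)
BGT loop: taken
r0=61+13=74
r0=74^17=91
r2=2-2=0
CMP r2, #0  (cmp 0,0)
BGT loop: not taken
r0=91+5=96
halt.

96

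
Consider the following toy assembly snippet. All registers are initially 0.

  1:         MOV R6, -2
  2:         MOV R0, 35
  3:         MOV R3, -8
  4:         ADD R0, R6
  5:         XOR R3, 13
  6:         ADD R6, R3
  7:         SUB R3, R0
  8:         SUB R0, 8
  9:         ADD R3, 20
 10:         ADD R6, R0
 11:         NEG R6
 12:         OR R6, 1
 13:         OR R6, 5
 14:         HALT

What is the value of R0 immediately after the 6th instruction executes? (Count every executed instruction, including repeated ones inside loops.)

33

after MOV R6, -2: R6=-2
after MOV R0, 35: R0=35
after MOV R3, -8: R3=-8
after ADD R0, R6: R0=35+(-2)=33
after XOR R3, 13: R3=(-8)^13=-11
after ADD R6, R3: R6=(-2)+(-11)=-13
After step 6: R0 = 33.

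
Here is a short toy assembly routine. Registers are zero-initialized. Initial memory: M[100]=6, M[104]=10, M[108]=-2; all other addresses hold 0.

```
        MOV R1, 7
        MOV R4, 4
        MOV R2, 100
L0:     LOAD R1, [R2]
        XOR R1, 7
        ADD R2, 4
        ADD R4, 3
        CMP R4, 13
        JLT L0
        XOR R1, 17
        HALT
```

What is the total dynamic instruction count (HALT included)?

MOV R1, 7 → R1=7
MOV R4, 4 → R4=4
MOV R2, 100 → R2=100
LOAD R1, [R2] → R1=M[100]=6
XOR R1, 7 → R1=6^7=1
ADD R2, 4 → R2=100+4=104
ADD R4, 3 → R4=4+3=7
CMP R4, 13  (cmp 7,13)
JLT L0: taken
LOAD R1, [R2] → R1=M[104]=10
XOR R1, 7 → R1=10^7=13
ADD R2, 4 → R2=104+4=108
ADD R4, 3 → R4=7+3=10
CMP R4, 13  (cmp 10,13)
JLT L0: taken
LOAD R1, [R2] → R1=M[108]=-2
XOR R1, 7 → R1=(-2)^7=-7
ADD R2, 4 → R2=108+4=112
ADD R4, 3 → R4=10+3=13
CMP R4, 13  (cmp 13,13)
JLT L0: not taken
XOR R1, 17 → R1=(-7)^17=-24
halt.
Total executed instructions: 23.

23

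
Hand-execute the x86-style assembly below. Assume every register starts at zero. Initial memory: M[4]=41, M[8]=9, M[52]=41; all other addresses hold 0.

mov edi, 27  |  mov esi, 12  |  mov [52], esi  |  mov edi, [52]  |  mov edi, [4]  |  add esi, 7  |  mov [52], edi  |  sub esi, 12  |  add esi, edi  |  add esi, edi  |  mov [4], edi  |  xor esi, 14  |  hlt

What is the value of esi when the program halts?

mov edi, 27 → edi=27
mov esi, 12 → esi=12
mov [52], esi → M[52]=12
mov edi, [52] → edi=M[52]=12
mov edi, [4] → edi=M[4]=41
add esi, 7 → esi=12+7=19
mov [52], edi → M[52]=41
sub esi, 12 → esi=19-12=7
add esi, edi → esi=7+41=48
add esi, edi → esi=48+41=89
mov [4], edi → M[4]=41
xor esi, 14 → esi=89^14=87
halt.

87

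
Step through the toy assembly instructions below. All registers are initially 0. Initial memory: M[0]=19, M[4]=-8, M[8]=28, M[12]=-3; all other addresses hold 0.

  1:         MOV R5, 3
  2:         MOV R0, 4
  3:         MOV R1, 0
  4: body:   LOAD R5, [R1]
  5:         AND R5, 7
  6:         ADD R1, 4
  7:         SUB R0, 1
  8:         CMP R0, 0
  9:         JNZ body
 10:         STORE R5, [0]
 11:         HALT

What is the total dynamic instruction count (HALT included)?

after MOV R5, 3: R5=3
after MOV R0, 4: R0=4
after MOV R1, 0: R1=0
after LOAD R5, [R1]: R5=M[0]=19
after AND R5, 7: R5=19&7=3
after ADD R1, 4: R1=0+4=4
after SUB R0, 1: R0=4-1=3
CMP R0, 0  (cmp 3,0)
JNZ body: taken
after LOAD R5, [R1]: R5=M[4]=-8
after AND R5, 7: R5=(-8)&7=0
after ADD R1, 4: R1=4+4=8
after SUB R0, 1: R0=3-1=2
CMP R0, 0  (cmp 2,0)
JNZ body: taken
after LOAD R5, [R1]: R5=M[8]=28
after AND R5, 7: R5=28&7=4
after ADD R1, 4: R1=8+4=12
after SUB R0, 1: R0=2-1=1
CMP R0, 0  (cmp 1,0)
JNZ body: taken
after LOAD R5, [R1]: R5=M[12]=-3
after AND R5, 7: R5=(-3)&7=5
after ADD R1, 4: R1=12+4=16
after SUB R0, 1: R0=1-1=0
CMP R0, 0  (cmp 0,0)
JNZ body: not taken
STORE R5, [0] → M[0]=5
halt.
Total executed instructions: 29.

29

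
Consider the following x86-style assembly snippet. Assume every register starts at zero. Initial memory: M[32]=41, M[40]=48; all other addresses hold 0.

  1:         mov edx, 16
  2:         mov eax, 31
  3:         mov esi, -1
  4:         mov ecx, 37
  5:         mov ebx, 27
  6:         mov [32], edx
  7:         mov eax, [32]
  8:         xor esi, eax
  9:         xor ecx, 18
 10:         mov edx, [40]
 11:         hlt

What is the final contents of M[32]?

16

edx=16
eax=31
esi=-1
ecx=37
ebx=27
mov [32], edx → M[32]=16
eax=M[32]=16
esi=(-1)^16=-17
ecx=37^18=55
edx=M[40]=48
halt.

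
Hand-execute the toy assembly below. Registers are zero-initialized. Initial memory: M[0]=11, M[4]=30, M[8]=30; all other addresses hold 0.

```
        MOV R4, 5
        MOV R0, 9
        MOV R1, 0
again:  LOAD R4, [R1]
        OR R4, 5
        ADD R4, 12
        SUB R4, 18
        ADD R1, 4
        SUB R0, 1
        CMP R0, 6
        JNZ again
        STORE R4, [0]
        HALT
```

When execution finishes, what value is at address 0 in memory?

MOV R4, 5 → R4=5
MOV R0, 9 → R0=9
MOV R1, 0 → R1=0
LOAD R4, [R1] → R4=M[0]=11
OR R4, 5 → R4=11|5=15
ADD R4, 12 → R4=15+12=27
SUB R4, 18 → R4=27-18=9
ADD R1, 4 → R1=0+4=4
SUB R0, 1 → R0=9-1=8
CMP R0, 6  (cmp 8,6)
JNZ again: taken
LOAD R4, [R1] → R4=M[4]=30
OR R4, 5 → R4=30|5=31
ADD R4, 12 → R4=31+12=43
SUB R4, 18 → R4=43-18=25
ADD R1, 4 → R1=4+4=8
SUB R0, 1 → R0=8-1=7
CMP R0, 6  (cmp 7,6)
JNZ again: taken
LOAD R4, [R1] → R4=M[8]=30
OR R4, 5 → R4=30|5=31
ADD R4, 12 → R4=31+12=43
SUB R4, 18 → R4=43-18=25
ADD R1, 4 → R1=8+4=12
SUB R0, 1 → R0=7-1=6
CMP R0, 6  (cmp 6,6)
JNZ again: not taken
STORE R4, [0] → M[0]=25
halt.

25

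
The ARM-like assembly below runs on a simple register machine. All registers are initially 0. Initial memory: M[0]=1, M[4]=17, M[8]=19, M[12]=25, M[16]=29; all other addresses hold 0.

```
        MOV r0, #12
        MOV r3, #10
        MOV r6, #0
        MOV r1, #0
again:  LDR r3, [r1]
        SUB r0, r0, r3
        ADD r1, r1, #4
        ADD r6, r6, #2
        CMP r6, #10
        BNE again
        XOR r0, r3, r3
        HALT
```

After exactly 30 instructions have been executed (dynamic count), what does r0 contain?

after MOV r0, #12: r0=12
after MOV r3, #10: r3=10
after MOV r6, #0: r6=0
after MOV r1, #0: r1=0
after LDR r3, [r1]: r3=M[0]=1
after SUB r0, r0, r3: r0=12-1=11
after ADD r1, r1, #4: r1=0+4=4
after ADD r6, r6, #2: r6=0+2=2
CMP r6, #10  (cmp 2,10)
BNE again: taken
after LDR r3, [r1]: r3=M[4]=17
after SUB r0, r0, r3: r0=11-17=-6
after ADD r1, r1, #4: r1=4+4=8
after ADD r6, r6, #2: r6=2+2=4
CMP r6, #10  (cmp 4,10)
BNE again: taken
after LDR r3, [r1]: r3=M[8]=19
after SUB r0, r0, r3: r0=(-6)-19=-25
after ADD r1, r1, #4: r1=8+4=12
after ADD r6, r6, #2: r6=4+2=6
CMP r6, #10  (cmp 6,10)
BNE again: taken
after LDR r3, [r1]: r3=M[12]=25
after SUB r0, r0, r3: r0=(-25)-25=-50
after ADD r1, r1, #4: r1=12+4=16
after ADD r6, r6, #2: r6=6+2=8
CMP r6, #10  (cmp 8,10)
BNE again: taken
after LDR r3, [r1]: r3=M[16]=29
after SUB r0, r0, r3: r0=(-50)-29=-79
After step 30: r0 = -79.

-79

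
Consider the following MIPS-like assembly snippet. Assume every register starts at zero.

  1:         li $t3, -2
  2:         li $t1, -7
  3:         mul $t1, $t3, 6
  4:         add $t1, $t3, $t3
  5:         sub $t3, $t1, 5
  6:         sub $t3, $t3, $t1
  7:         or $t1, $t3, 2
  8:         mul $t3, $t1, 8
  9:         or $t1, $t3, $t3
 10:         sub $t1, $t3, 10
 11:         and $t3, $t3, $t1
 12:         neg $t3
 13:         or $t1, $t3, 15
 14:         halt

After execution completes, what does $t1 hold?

63

after li $t3, -2: $t3=-2
after li $t1, -7: $t1=-7
after mul $t1, $t3, 6: $t1=(-2)*6=-12
after add $t1, $t3, $t3: $t1=(-2)+(-2)=-4
after sub $t3, $t1, 5: $t3=(-4)-5=-9
after sub $t3, $t3, $t1: $t3=(-9)-(-4)=-5
after or $t1, $t3, 2: $t1=(-5)|2=-5
after mul $t3, $t1, 8: $t3=(-5)*8=-40
after or $t1, $t3, $t3: $t1=(-40)|(-40)=-40
after sub $t1, $t3, 10: $t1=(-40)-10=-50
after and $t3, $t3, $t1: $t3=(-40)&(-50)=-56
after neg $t3: $t3=-(-56)=56
after or $t1, $t3, 15: $t1=56|15=63
halt.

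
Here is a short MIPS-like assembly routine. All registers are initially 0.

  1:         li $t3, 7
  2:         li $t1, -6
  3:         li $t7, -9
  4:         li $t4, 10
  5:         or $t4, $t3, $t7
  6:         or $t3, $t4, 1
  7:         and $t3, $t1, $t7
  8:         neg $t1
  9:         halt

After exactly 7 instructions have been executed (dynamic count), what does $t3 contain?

-14

li $t3, 7 → $t3=7
li $t1, -6 → $t1=-6
li $t7, -9 → $t7=-9
li $t4, 10 → $t4=10
or $t4, $t3, $t7 → $t4=7|(-9)=-9
or $t3, $t4, 1 → $t3=(-9)|1=-9
and $t3, $t1, $t7 → $t3=(-6)&(-9)=-14
After step 7: $t3 = -14.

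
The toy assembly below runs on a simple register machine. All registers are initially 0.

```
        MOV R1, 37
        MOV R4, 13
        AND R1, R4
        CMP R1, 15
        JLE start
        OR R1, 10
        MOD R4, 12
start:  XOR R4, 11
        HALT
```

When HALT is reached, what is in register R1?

R1=37
R4=13
R1=37&13=5
CMP R1, 15  (cmp 5,15)
JLE start: taken
R4=13^11=6
halt.

5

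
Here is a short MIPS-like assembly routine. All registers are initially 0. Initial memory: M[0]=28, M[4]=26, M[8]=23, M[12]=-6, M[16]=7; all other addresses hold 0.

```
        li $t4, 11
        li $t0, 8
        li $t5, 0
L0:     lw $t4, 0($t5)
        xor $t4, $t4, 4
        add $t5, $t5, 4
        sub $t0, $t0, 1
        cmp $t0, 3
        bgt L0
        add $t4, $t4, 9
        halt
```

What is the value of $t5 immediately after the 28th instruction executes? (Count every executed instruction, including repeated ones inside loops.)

$t4=11
$t0=8
$t5=0
$t4=M[0]=28
$t4=28^4=24
$t5=0+4=4
$t0=8-1=7
cmp $t0, 3  (cmp 7,3)
bgt L0: taken
$t4=M[4]=26
$t4=26^4=30
$t5=4+4=8
$t0=7-1=6
cmp $t0, 3  (cmp 6,3)
bgt L0: taken
$t4=M[8]=23
$t4=23^4=19
$t5=8+4=12
$t0=6-1=5
cmp $t0, 3  (cmp 5,3)
bgt L0: taken
$t4=M[12]=-6
$t4=(-6)^4=-2
$t5=12+4=16
$t0=5-1=4
cmp $t0, 3  (cmp 4,3)
bgt L0: taken
$t4=M[16]=7
After step 28: $t5 = 16.

16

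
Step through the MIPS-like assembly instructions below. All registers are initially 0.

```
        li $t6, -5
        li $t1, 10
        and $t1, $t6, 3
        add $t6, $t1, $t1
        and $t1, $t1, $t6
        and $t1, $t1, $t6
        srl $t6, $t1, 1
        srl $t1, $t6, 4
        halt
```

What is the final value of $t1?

0

$t6=-5
$t1=10
$t1=(-5)&3=3
$t6=3+3=6
$t1=3&6=2
$t1=2&6=2
$t6=2>>1=1
$t1=1>>4=0
halt.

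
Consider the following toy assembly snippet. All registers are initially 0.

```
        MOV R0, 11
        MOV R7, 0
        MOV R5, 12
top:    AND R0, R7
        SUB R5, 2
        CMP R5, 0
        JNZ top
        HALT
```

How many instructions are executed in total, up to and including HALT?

28

MOV R0, 11 → R0=11
MOV R7, 0 → R7=0
MOV R5, 12 → R5=12
AND R0, R7 → R0=11&0=0
SUB R5, 2 → R5=12-2=10
CMP R5, 0  (cmp 10,0)
JNZ top: taken
AND R0, R7 → R0=0&0=0
SUB R5, 2 → R5=10-2=8
CMP R5, 0  (cmp 8,0)
JNZ top: taken
AND R0, R7 → R0=0&0=0
SUB R5, 2 → R5=8-2=6
CMP R5, 0  (cmp 6,0)
JNZ top: taken
AND R0, R7 → R0=0&0=0
SUB R5, 2 → R5=6-2=4
CMP R5, 0  (cmp 4,0)
JNZ top: taken
AND R0, R7 → R0=0&0=0
SUB R5, 2 → R5=4-2=2
CMP R5, 0  (cmp 2,0)
JNZ top: taken
AND R0, R7 → R0=0&0=0
SUB R5, 2 → R5=2-2=0
CMP R5, 0  (cmp 0,0)
JNZ top: not taken
halt.
Total executed instructions: 28.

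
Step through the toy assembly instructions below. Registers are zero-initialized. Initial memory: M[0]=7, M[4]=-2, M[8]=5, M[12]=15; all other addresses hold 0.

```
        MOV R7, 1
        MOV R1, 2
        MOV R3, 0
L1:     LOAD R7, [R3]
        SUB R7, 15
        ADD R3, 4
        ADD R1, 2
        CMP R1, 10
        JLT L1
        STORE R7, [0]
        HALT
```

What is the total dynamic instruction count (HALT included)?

R7=1
R1=2
R3=0
R7=M[0]=7
R7=7-15=-8
R3=0+4=4
R1=2+2=4
CMP R1, 10  (cmp 4,10)
JLT L1: taken
R7=M[4]=-2
R7=(-2)-15=-17
R3=4+4=8
R1=4+2=6
CMP R1, 10  (cmp 6,10)
JLT L1: taken
R7=M[8]=5
R7=5-15=-10
R3=8+4=12
R1=6+2=8
CMP R1, 10  (cmp 8,10)
JLT L1: taken
R7=M[12]=15
R7=15-15=0
R3=12+4=16
R1=8+2=10
CMP R1, 10  (cmp 10,10)
JLT L1: not taken
STORE R7, [0] → M[0]=0
halt.
Total executed instructions: 29.

29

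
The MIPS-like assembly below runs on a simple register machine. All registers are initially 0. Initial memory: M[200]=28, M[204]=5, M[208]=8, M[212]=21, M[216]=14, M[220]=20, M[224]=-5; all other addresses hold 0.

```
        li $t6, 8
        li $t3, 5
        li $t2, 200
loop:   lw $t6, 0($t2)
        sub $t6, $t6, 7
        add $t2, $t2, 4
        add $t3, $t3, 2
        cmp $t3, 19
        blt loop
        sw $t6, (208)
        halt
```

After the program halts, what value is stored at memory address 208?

after li $t6, 8: $t6=8
after li $t3, 5: $t3=5
after li $t2, 200: $t2=200
after lw $t6, 0($t2): $t6=M[200]=28
after sub $t6, $t6, 7: $t6=28-7=21
after add $t2, $t2, 4: $t2=200+4=204
after add $t3, $t3, 2: $t3=5+2=7
cmp $t3, 19  (cmp 7,19)
blt loop: taken
after lw $t6, 0($t2): $t6=M[204]=5
after sub $t6, $t6, 7: $t6=5-7=-2
after add $t2, $t2, 4: $t2=204+4=208
after add $t3, $t3, 2: $t3=7+2=9
cmp $t3, 19  (cmp 9,19)
blt loop: taken
after lw $t6, 0($t2): $t6=M[208]=8
after sub $t6, $t6, 7: $t6=8-7=1
after add $t2, $t2, 4: $t2=208+4=212
after add $t3, $t3, 2: $t3=9+2=11
cmp $t3, 19  (cmp 11,19)
blt loop: taken
after lw $t6, 0($t2): $t6=M[212]=21
after sub $t6, $t6, 7: $t6=21-7=14
after add $t2, $t2, 4: $t2=212+4=216
after add $t3, $t3, 2: $t3=11+2=13
cmp $t3, 19  (cmp 13,19)
blt loop: taken
after lw $t6, 0($t2): $t6=M[216]=14
after sub $t6, $t6, 7: $t6=14-7=7
after add $t2, $t2, 4: $t2=216+4=220
after add $t3, $t3, 2: $t3=13+2=15
cmp $t3, 19  (cmp 15,19)
blt loop: taken
after lw $t6, 0($t2): $t6=M[220]=20
after sub $t6, $t6, 7: $t6=20-7=13
after add $t2, $t2, 4: $t2=220+4=224
after add $t3, $t3, 2: $t3=15+2=17
cmp $t3, 19  (cmp 17,19)
blt loop: taken
after lw $t6, 0($t2): $t6=M[224]=-5
after sub $t6, $t6, 7: $t6=(-5)-7=-12
after add $t2, $t2, 4: $t2=224+4=228
after add $t3, $t3, 2: $t3=17+2=19
cmp $t3, 19  (cmp 19,19)
blt loop: not taken
sw $t6, (208) → M[208]=-12
halt.

-12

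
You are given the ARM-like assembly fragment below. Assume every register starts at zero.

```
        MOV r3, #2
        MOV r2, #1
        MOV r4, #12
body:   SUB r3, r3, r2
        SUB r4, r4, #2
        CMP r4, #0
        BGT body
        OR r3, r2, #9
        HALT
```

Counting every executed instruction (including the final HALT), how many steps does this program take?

after MOV r3, #2: r3=2
after MOV r2, #1: r2=1
after MOV r4, #12: r4=12
after SUB r3, r3, r2: r3=2-1=1
after SUB r4, r4, #2: r4=12-2=10
CMP r4, #0  (cmp 10,0)
BGT body: taken
after SUB r3, r3, r2: r3=1-1=0
after SUB r4, r4, #2: r4=10-2=8
CMP r4, #0  (cmp 8,0)
BGT body: taken
after SUB r3, r3, r2: r3=0-1=-1
after SUB r4, r4, #2: r4=8-2=6
CMP r4, #0  (cmp 6,0)
BGT body: taken
after SUB r3, r3, r2: r3=(-1)-1=-2
after SUB r4, r4, #2: r4=6-2=4
CMP r4, #0  (cmp 4,0)
BGT body: taken
after SUB r3, r3, r2: r3=(-2)-1=-3
after SUB r4, r4, #2: r4=4-2=2
CMP r4, #0  (cmp 2,0)
BGT body: taken
after SUB r3, r3, r2: r3=(-3)-1=-4
after SUB r4, r4, #2: r4=2-2=0
CMP r4, #0  (cmp 0,0)
BGT body: not taken
after OR r3, r2, #9: r3=1|9=9
halt.
Total executed instructions: 29.

29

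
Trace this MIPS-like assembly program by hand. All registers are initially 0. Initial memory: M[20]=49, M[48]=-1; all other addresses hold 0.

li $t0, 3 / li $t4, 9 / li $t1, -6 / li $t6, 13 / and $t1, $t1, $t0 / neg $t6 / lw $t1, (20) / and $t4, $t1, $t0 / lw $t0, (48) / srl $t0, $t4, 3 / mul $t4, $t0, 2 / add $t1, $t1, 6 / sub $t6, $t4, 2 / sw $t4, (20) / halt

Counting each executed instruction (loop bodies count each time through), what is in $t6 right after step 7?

li $t0, 3 → $t0=3
li $t4, 9 → $t4=9
li $t1, -6 → $t1=-6
li $t6, 13 → $t6=13
and $t1, $t1, $t0 → $t1=(-6)&3=2
neg $t6 → $t6=-(13)=-13
lw $t1, (20) → $t1=M[20]=49
After step 7: $t6 = -13.

-13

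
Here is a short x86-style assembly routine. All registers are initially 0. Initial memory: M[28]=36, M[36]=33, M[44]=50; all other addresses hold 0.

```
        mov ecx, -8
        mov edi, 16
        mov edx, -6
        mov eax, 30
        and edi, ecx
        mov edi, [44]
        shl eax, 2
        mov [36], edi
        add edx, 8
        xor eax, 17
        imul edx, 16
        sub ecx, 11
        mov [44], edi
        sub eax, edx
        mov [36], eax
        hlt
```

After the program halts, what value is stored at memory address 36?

ecx=-8
edi=16
edx=-6
eax=30
edi=16&(-8)=16
edi=M[44]=50
eax=30<<2=120
mov [36], edi → M[36]=50
edx=(-6)+8=2
eax=120^17=105
edx=2*16=32
ecx=(-8)-11=-19
mov [44], edi → M[44]=50
eax=105-32=73
mov [36], eax → M[36]=73
halt.

73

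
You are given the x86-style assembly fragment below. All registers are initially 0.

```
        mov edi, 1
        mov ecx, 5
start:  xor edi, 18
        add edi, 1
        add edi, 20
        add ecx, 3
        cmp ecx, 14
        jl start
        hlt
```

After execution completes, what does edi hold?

114

after mov edi, 1: edi=1
after mov ecx, 5: ecx=5
after xor edi, 18: edi=1^18=19
after add edi, 1: edi=19+1=20
after add edi, 20: edi=20+20=40
after add ecx, 3: ecx=5+3=8
cmp ecx, 14  (cmp 8,14)
jl start: taken
after xor edi, 18: edi=40^18=58
after add edi, 1: edi=58+1=59
after add edi, 20: edi=59+20=79
after add ecx, 3: ecx=8+3=11
cmp ecx, 14  (cmp 11,14)
jl start: taken
after xor edi, 18: edi=79^18=93
after add edi, 1: edi=93+1=94
after add edi, 20: edi=94+20=114
after add ecx, 3: ecx=11+3=14
cmp ecx, 14  (cmp 14,14)
jl start: not taken
halt.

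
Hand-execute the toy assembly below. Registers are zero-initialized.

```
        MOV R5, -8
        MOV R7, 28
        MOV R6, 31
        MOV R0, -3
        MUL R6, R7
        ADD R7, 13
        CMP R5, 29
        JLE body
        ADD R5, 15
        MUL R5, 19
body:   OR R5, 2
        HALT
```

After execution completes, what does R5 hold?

R5=-8
R7=28
R6=31
R0=-3
R6=31*28=868
R7=28+13=41
CMP R5, 29  (cmp -8,29)
JLE body: taken
R5=(-8)|2=-6
halt.

-6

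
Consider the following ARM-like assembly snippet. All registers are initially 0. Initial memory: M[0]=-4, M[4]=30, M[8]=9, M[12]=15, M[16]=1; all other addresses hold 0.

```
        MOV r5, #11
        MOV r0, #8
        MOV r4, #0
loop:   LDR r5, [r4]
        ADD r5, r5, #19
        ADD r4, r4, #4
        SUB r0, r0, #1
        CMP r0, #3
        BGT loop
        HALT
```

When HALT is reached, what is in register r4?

20

after MOV r5, #11: r5=11
after MOV r0, #8: r0=8
after MOV r4, #0: r4=0
after LDR r5, [r4]: r5=M[0]=-4
after ADD r5, r5, #19: r5=(-4)+19=15
after ADD r4, r4, #4: r4=0+4=4
after SUB r0, r0, #1: r0=8-1=7
CMP r0, #3  (cmp 7,3)
BGT loop: taken
after LDR r5, [r4]: r5=M[4]=30
after ADD r5, r5, #19: r5=30+19=49
after ADD r4, r4, #4: r4=4+4=8
after SUB r0, r0, #1: r0=7-1=6
CMP r0, #3  (cmp 6,3)
BGT loop: taken
after LDR r5, [r4]: r5=M[8]=9
after ADD r5, r5, #19: r5=9+19=28
after ADD r4, r4, #4: r4=8+4=12
after SUB r0, r0, #1: r0=6-1=5
CMP r0, #3  (cmp 5,3)
BGT loop: taken
after LDR r5, [r4]: r5=M[12]=15
after ADD r5, r5, #19: r5=15+19=34
after ADD r4, r4, #4: r4=12+4=16
after SUB r0, r0, #1: r0=5-1=4
CMP r0, #3  (cmp 4,3)
BGT loop: taken
after LDR r5, [r4]: r5=M[16]=1
after ADD r5, r5, #19: r5=1+19=20
after ADD r4, r4, #4: r4=16+4=20
after SUB r0, r0, #1: r0=4-1=3
CMP r0, #3  (cmp 3,3)
BGT loop: not taken
halt.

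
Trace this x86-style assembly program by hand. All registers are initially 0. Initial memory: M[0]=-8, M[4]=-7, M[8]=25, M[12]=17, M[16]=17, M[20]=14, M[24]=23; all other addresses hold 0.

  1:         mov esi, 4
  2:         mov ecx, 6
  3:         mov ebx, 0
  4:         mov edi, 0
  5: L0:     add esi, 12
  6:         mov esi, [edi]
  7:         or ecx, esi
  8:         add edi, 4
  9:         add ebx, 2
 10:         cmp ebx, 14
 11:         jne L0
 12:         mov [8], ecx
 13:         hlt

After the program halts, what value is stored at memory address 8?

esi=4
ecx=6
ebx=0
edi=0
esi=4+12=16
esi=M[0]=-8
ecx=6|(-8)=-2
edi=0+4=4
ebx=0+2=2
cmp ebx, 14  (cmp 2,14)
jne L0: taken
esi=(-8)+12=4
esi=M[4]=-7
ecx=(-2)|(-7)=-1
edi=4+4=8
ebx=2+2=4
cmp ebx, 14  (cmp 4,14)
jne L0: taken
esi=(-7)+12=5
esi=M[8]=25
ecx=(-1)|25=-1
edi=8+4=12
ebx=4+2=6
cmp ebx, 14  (cmp 6,14)
jne L0: taken
esi=25+12=37
esi=M[12]=17
ecx=(-1)|17=-1
edi=12+4=16
ebx=6+2=8
cmp ebx, 14  (cmp 8,14)
jne L0: taken
esi=17+12=29
esi=M[16]=17
ecx=(-1)|17=-1
edi=16+4=20
ebx=8+2=10
cmp ebx, 14  (cmp 10,14)
jne L0: taken
esi=17+12=29
esi=M[20]=14
ecx=(-1)|14=-1
edi=20+4=24
ebx=10+2=12
cmp ebx, 14  (cmp 12,14)
jne L0: taken
esi=14+12=26
esi=M[24]=23
ecx=(-1)|23=-1
edi=24+4=28
ebx=12+2=14
cmp ebx, 14  (cmp 14,14)
jne L0: not taken
mov [8], ecx → M[8]=-1
halt.

-1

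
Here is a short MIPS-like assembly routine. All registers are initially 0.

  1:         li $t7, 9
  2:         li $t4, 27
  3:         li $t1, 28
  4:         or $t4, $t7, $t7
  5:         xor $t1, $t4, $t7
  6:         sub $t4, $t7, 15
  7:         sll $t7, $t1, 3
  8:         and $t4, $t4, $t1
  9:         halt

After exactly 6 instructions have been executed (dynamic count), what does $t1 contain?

0

li $t7, 9 → $t7=9
li $t4, 27 → $t4=27
li $t1, 28 → $t1=28
or $t4, $t7, $t7 → $t4=9|9=9
xor $t1, $t4, $t7 → $t1=9^9=0
sub $t4, $t7, 15 → $t4=9-15=-6
After step 6: $t1 = 0.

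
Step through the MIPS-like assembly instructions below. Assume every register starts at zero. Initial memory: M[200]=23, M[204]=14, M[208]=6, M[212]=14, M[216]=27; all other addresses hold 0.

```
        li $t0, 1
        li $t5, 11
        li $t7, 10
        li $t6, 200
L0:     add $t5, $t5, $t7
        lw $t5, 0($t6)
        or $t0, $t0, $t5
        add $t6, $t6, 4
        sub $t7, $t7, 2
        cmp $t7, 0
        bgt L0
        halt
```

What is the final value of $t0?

after li $t0, 1: $t0=1
after li $t5, 11: $t5=11
after li $t7, 10: $t7=10
after li $t6, 200: $t6=200
after add $t5, $t5, $t7: $t5=11+10=21
after lw $t5, 0($t6): $t5=M[200]=23
after or $t0, $t0, $t5: $t0=1|23=23
after add $t6, $t6, 4: $t6=200+4=204
after sub $t7, $t7, 2: $t7=10-2=8
cmp $t7, 0  (cmp 8,0)
bgt L0: taken
after add $t5, $t5, $t7: $t5=23+8=31
after lw $t5, 0($t6): $t5=M[204]=14
after or $t0, $t0, $t5: $t0=23|14=31
after add $t6, $t6, 4: $t6=204+4=208
after sub $t7, $t7, 2: $t7=8-2=6
cmp $t7, 0  (cmp 6,0)
bgt L0: taken
after add $t5, $t5, $t7: $t5=14+6=20
after lw $t5, 0($t6): $t5=M[208]=6
after or $t0, $t0, $t5: $t0=31|6=31
after add $t6, $t6, 4: $t6=208+4=212
after sub $t7, $t7, 2: $t7=6-2=4
cmp $t7, 0  (cmp 4,0)
bgt L0: taken
after add $t5, $t5, $t7: $t5=6+4=10
after lw $t5, 0($t6): $t5=M[212]=14
after or $t0, $t0, $t5: $t0=31|14=31
after add $t6, $t6, 4: $t6=212+4=216
after sub $t7, $t7, 2: $t7=4-2=2
cmp $t7, 0  (cmp 2,0)
bgt L0: taken
after add $t5, $t5, $t7: $t5=14+2=16
after lw $t5, 0($t6): $t5=M[216]=27
after or $t0, $t0, $t5: $t0=31|27=31
after add $t6, $t6, 4: $t6=216+4=220
after sub $t7, $t7, 2: $t7=2-2=0
cmp $t7, 0  (cmp 0,0)
bgt L0: not taken
halt.

31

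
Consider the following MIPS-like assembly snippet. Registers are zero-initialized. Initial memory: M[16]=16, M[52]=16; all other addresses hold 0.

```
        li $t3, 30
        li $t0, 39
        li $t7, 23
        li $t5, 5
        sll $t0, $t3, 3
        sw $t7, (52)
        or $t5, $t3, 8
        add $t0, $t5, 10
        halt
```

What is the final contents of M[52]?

23

$t3=30
$t0=39
$t7=23
$t5=5
$t0=30<<3=240
sw $t7, (52) → M[52]=23
$t5=30|8=30
$t0=30+10=40
halt.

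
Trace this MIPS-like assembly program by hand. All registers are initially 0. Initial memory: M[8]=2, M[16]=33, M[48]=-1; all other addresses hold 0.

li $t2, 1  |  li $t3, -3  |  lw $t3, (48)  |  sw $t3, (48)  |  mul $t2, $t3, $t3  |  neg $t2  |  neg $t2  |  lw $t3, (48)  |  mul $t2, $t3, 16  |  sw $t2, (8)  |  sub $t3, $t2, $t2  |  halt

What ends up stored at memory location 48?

-1

li $t2, 1 → $t2=1
li $t3, -3 → $t3=-3
lw $t3, (48) → $t3=M[48]=-1
sw $t3, (48) → M[48]=-1
mul $t2, $t3, $t3 → $t2=(-1)*(-1)=1
neg $t2 → $t2=-(1)=-1
neg $t2 → $t2=-(-1)=1
lw $t3, (48) → $t3=M[48]=-1
mul $t2, $t3, 16 → $t2=(-1)*16=-16
sw $t2, (8) → M[8]=-16
sub $t3, $t2, $t2 → $t3=(-16)-(-16)=0
halt.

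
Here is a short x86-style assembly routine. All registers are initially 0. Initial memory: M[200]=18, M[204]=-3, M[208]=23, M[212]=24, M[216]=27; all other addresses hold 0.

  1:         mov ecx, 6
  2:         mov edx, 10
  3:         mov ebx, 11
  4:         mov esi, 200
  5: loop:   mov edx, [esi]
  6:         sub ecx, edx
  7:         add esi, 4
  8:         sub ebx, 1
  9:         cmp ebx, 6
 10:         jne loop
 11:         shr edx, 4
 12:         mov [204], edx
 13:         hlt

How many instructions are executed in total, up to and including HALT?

37

after mov ecx, 6: ecx=6
after mov edx, 10: edx=10
after mov ebx, 11: ebx=11
after mov esi, 200: esi=200
after mov edx, [esi]: edx=M[200]=18
after sub ecx, edx: ecx=6-18=-12
after add esi, 4: esi=200+4=204
after sub ebx, 1: ebx=11-1=10
cmp ebx, 6  (cmp 10,6)
jne loop: taken
after mov edx, [esi]: edx=M[204]=-3
after sub ecx, edx: ecx=(-12)-(-3)=-9
after add esi, 4: esi=204+4=208
after sub ebx, 1: ebx=10-1=9
cmp ebx, 6  (cmp 9,6)
jne loop: taken
after mov edx, [esi]: edx=M[208]=23
after sub ecx, edx: ecx=(-9)-23=-32
after add esi, 4: esi=208+4=212
after sub ebx, 1: ebx=9-1=8
cmp ebx, 6  (cmp 8,6)
jne loop: taken
after mov edx, [esi]: edx=M[212]=24
after sub ecx, edx: ecx=(-32)-24=-56
after add esi, 4: esi=212+4=216
after sub ebx, 1: ebx=8-1=7
cmp ebx, 6  (cmp 7,6)
jne loop: taken
after mov edx, [esi]: edx=M[216]=27
after sub ecx, edx: ecx=(-56)-27=-83
after add esi, 4: esi=216+4=220
after sub ebx, 1: ebx=7-1=6
cmp ebx, 6  (cmp 6,6)
jne loop: not taken
after shr edx, 4: edx=27>>4=1
mov [204], edx → M[204]=1
halt.
Total executed instructions: 37.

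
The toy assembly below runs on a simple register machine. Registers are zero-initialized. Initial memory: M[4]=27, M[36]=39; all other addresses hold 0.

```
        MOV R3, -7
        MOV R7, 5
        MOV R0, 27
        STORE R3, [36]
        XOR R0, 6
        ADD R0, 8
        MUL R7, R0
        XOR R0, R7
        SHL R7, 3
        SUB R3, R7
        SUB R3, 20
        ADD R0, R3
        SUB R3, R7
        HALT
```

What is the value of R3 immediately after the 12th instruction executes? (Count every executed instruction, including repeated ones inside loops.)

-1507

MOV R3, -7 → R3=-7
MOV R7, 5 → R7=5
MOV R0, 27 → R0=27
STORE R3, [36] → M[36]=-7
XOR R0, 6 → R0=27^6=29
ADD R0, 8 → R0=29+8=37
MUL R7, R0 → R7=5*37=185
XOR R0, R7 → R0=37^185=156
SHL R7, 3 → R7=185<<3=1480
SUB R3, R7 → R3=(-7)-1480=-1487
SUB R3, 20 → R3=(-1487)-20=-1507
ADD R0, R3 → R0=156+(-1507)=-1351
After step 12: R3 = -1507.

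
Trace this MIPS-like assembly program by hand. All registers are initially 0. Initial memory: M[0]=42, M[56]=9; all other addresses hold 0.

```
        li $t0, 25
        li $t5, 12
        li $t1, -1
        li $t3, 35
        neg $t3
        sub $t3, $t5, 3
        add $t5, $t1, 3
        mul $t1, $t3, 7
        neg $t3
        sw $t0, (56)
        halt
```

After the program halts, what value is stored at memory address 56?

li $t0, 25 → $t0=25
li $t5, 12 → $t5=12
li $t1, -1 → $t1=-1
li $t3, 35 → $t3=35
neg $t3 → $t3=-(35)=-35
sub $t3, $t5, 3 → $t3=12-3=9
add $t5, $t1, 3 → $t5=(-1)+3=2
mul $t1, $t3, 7 → $t1=9*7=63
neg $t3 → $t3=-(9)=-9
sw $t0, (56) → M[56]=25
halt.

25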